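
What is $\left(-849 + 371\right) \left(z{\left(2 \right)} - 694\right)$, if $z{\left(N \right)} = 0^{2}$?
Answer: $331732$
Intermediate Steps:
$z{\left(N \right)} = 0$
$\left(-849 + 371\right) \left(z{\left(2 \right)} - 694\right) = \left(-849 + 371\right) \left(0 - 694\right) = - 478 \left(0 - 694\right) = \left(-478\right) \left(-694\right) = 331732$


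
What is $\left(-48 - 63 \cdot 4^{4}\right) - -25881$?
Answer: $9705$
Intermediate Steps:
$\left(-48 - 63 \cdot 4^{4}\right) - -25881 = \left(-48 - 16128\right) + 25881 = -16176 + 25881 = 9705$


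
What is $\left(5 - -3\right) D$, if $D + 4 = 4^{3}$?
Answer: $480$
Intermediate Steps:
$D = 60$ ($D = -4 + 4^{3} = -4 + 64 = 60$)
$\left(5 - -3\right) D = \left(5 - -3\right) 60 = \left(5 + 3\right) 60 = 8 \cdot 60 = 480$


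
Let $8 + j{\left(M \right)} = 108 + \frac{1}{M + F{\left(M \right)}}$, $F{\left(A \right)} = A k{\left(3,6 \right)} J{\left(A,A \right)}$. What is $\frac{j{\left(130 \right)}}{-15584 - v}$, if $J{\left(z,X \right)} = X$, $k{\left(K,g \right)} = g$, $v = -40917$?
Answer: $\frac{10153001}{2572059490} \approx 0.0039474$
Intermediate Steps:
$F{\left(A \right)} = 6 A^{2}$ ($F{\left(A \right)} = A 6 A = 6 A A = 6 A^{2}$)
$j{\left(M \right)} = 100 + \frac{1}{M + 6 M^{2}}$ ($j{\left(M \right)} = -8 + \left(108 + \frac{1}{M + 6 M^{2}}\right) = 100 + \frac{1}{M + 6 M^{2}}$)
$\frac{j{\left(130 \right)}}{-15584 - v} = \frac{\frac{1}{130} \frac{1}{1 + 6 \cdot 130} \left(1 + 100 \cdot 130 + 600 \cdot 130^{2}\right)}{-15584 - -40917} = \frac{\frac{1}{130} \frac{1}{1 + 780} \left(1 + 13000 + 600 \cdot 16900\right)}{-15584 + 40917} = \frac{\frac{1}{130} \cdot \frac{1}{781} \left(1 + 13000 + 10140000\right)}{25333} = \frac{1}{130} \cdot \frac{1}{781} \cdot 10153001 \cdot \frac{1}{25333} = \frac{10153001}{101530} \cdot \frac{1}{25333} = \frac{10153001}{2572059490}$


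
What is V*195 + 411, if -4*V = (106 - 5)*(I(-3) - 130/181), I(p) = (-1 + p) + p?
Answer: 27811479/724 ≈ 38414.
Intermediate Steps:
I(p) = -1 + 2*p
V = 141097/724 (V = -(106 - 5)*((-1 + 2*(-3)) - 130/181)/4 = -101*((-1 - 6) - 130*1/181)/4 = -101*(-7 - 130/181)/4 = -101*(-1397)/(4*181) = -¼*(-141097/181) = 141097/724 ≈ 194.89)
V*195 + 411 = (141097/724)*195 + 411 = 27513915/724 + 411 = 27811479/724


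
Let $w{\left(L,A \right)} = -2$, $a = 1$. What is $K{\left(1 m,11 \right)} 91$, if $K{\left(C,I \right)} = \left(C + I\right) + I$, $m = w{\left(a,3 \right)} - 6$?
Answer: $1274$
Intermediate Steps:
$m = -8$ ($m = -2 - 6 = -8$)
$K{\left(C,I \right)} = C + 2 I$
$K{\left(1 m,11 \right)} 91 = \left(1 \left(-8\right) + 2 \cdot 11\right) 91 = \left(-8 + 22\right) 91 = 14 \cdot 91 = 1274$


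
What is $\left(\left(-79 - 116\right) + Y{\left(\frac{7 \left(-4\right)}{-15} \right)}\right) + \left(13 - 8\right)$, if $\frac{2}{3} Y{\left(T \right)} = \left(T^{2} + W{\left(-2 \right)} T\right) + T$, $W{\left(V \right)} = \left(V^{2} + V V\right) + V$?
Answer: $- \frac{12388}{75} \approx -165.17$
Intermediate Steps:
$W{\left(V \right)} = V + 2 V^{2}$ ($W{\left(V \right)} = \left(V^{2} + V^{2}\right) + V = 2 V^{2} + V = V + 2 V^{2}$)
$Y{\left(T \right)} = \frac{3 T^{2}}{2} + \frac{21 T}{2}$ ($Y{\left(T \right)} = \frac{3 \left(\left(T^{2} + - 2 \left(1 + 2 \left(-2\right)\right) T\right) + T\right)}{2} = \frac{3 \left(\left(T^{2} + - 2 \left(1 - 4\right) T\right) + T\right)}{2} = \frac{3 \left(\left(T^{2} + \left(-2\right) \left(-3\right) T\right) + T\right)}{2} = \frac{3 \left(\left(T^{2} + 6 T\right) + T\right)}{2} = \frac{3 \left(T^{2} + 7 T\right)}{2} = \frac{3 T^{2}}{2} + \frac{21 T}{2}$)
$\left(\left(-79 - 116\right) + Y{\left(\frac{7 \left(-4\right)}{-15} \right)}\right) + \left(13 - 8\right) = \left(\left(-79 - 116\right) + \frac{3 \frac{7 \left(-4\right)}{-15} \left(7 + \frac{7 \left(-4\right)}{-15}\right)}{2}\right) + \left(13 - 8\right) = \left(\left(-79 - 116\right) + \frac{3 \left(\left(-28\right) \left(- \frac{1}{15}\right)\right) \left(7 - - \frac{28}{15}\right)}{2}\right) + 5 = \left(-195 + \frac{3}{2} \cdot \frac{28}{15} \left(7 + \frac{28}{15}\right)\right) + 5 = \left(-195 + \frac{3}{2} \cdot \frac{28}{15} \cdot \frac{133}{15}\right) + 5 = \left(-195 + \frac{1862}{75}\right) + 5 = - \frac{12763}{75} + 5 = - \frac{12388}{75}$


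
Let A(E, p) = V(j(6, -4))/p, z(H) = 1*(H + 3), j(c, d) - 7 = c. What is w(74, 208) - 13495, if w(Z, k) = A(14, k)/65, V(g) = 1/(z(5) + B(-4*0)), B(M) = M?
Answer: -1459619199/108160 ≈ -13495.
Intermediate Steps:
j(c, d) = 7 + c
z(H) = 3 + H (z(H) = 1*(3 + H) = 3 + H)
V(g) = ⅛ (V(g) = 1/((3 + 5) - 4*0) = 1/(8 + 0) = 1/8 = ⅛)
A(E, p) = 1/(8*p)
w(Z, k) = 1/(520*k) (w(Z, k) = (1/(8*k))/65 = (1/(8*k))*(1/65) = 1/(520*k))
w(74, 208) - 13495 = (1/520)/208 - 13495 = (1/520)*(1/208) - 13495 = 1/108160 - 13495 = -1459619199/108160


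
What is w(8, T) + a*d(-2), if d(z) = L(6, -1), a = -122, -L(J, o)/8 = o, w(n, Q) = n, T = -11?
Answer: -968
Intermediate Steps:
L(J, o) = -8*o
d(z) = 8 (d(z) = -8*(-1) = 8)
w(8, T) + a*d(-2) = 8 - 122*8 = 8 - 976 = -968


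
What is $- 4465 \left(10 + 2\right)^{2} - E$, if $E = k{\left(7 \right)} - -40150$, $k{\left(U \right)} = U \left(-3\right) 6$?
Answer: $-682984$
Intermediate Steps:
$k{\left(U \right)} = - 18 U$ ($k{\left(U \right)} = - 3 U 6 = - 18 U$)
$E = 40024$ ($E = \left(-18\right) 7 - -40150 = -126 + 40150 = 40024$)
$- 4465 \left(10 + 2\right)^{2} - E = - 4465 \left(10 + 2\right)^{2} - 40024 = - 4465 \cdot 12^{2} - 40024 = \left(-4465\right) 144 - 40024 = -642960 - 40024 = -682984$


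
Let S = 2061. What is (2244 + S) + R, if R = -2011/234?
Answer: 1005359/234 ≈ 4296.4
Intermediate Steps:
R = -2011/234 (R = -2011*1/234 = -2011/234 ≈ -8.5940)
(2244 + S) + R = (2244 + 2061) - 2011/234 = 4305 - 2011/234 = 1005359/234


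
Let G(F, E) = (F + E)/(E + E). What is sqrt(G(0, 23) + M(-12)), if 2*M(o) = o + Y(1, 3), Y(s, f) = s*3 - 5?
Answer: I*sqrt(26)/2 ≈ 2.5495*I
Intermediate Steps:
Y(s, f) = -5 + 3*s (Y(s, f) = 3*s - 5 = -5 + 3*s)
M(o) = -1 + o/2 (M(o) = (o + (-5 + 3*1))/2 = (o + (-5 + 3))/2 = (o - 2)/2 = (-2 + o)/2 = -1 + o/2)
G(F, E) = (E + F)/(2*E) (G(F, E) = (E + F)/((2*E)) = (E + F)*(1/(2*E)) = (E + F)/(2*E))
sqrt(G(0, 23) + M(-12)) = sqrt((1/2)*(23 + 0)/23 + (-1 + (1/2)*(-12))) = sqrt((1/2)*(1/23)*23 + (-1 - 6)) = sqrt(1/2 - 7) = sqrt(-13/2) = I*sqrt(26)/2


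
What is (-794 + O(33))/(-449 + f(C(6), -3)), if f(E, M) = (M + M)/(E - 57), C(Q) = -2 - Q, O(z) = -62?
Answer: 55640/29179 ≈ 1.9069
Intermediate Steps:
f(E, M) = 2*M/(-57 + E) (f(E, M) = (2*M)/(-57 + E) = 2*M/(-57 + E))
(-794 + O(33))/(-449 + f(C(6), -3)) = (-794 - 62)/(-449 + 2*(-3)/(-57 + (-2 - 1*6))) = -856/(-449 + 2*(-3)/(-57 + (-2 - 6))) = -856/(-449 + 2*(-3)/(-57 - 8)) = -856/(-449 + 2*(-3)/(-65)) = -856/(-449 + 2*(-3)*(-1/65)) = -856/(-449 + 6/65) = -856/(-29179/65) = -856*(-65/29179) = 55640/29179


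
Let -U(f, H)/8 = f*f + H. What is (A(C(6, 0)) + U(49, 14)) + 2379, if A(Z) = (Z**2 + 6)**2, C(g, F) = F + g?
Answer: -15177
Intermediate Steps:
U(f, H) = -8*H - 8*f**2 (U(f, H) = -8*(f*f + H) = -8*(f**2 + H) = -8*(H + f**2) = -8*H - 8*f**2)
A(Z) = (6 + Z**2)**2
(A(C(6, 0)) + U(49, 14)) + 2379 = ((6 + (0 + 6)**2)**2 + (-8*14 - 8*49**2)) + 2379 = ((6 + 6**2)**2 + (-112 - 8*2401)) + 2379 = ((6 + 36)**2 + (-112 - 19208)) + 2379 = (42**2 - 19320) + 2379 = (1764 - 19320) + 2379 = -17556 + 2379 = -15177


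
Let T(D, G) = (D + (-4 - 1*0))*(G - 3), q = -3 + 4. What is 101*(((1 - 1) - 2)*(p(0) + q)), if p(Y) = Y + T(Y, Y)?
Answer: -2626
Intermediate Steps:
q = 1
T(D, G) = (-4 + D)*(-3 + G) (T(D, G) = (D + (-4 + 0))*(-3 + G) = (D - 4)*(-3 + G) = (-4 + D)*(-3 + G))
p(Y) = 12 + Y**2 - 6*Y (p(Y) = Y + (12 - 4*Y - 3*Y + Y*Y) = Y + (12 - 4*Y - 3*Y + Y**2) = Y + (12 + Y**2 - 7*Y) = 12 + Y**2 - 6*Y)
101*(((1 - 1) - 2)*(p(0) + q)) = 101*(((1 - 1) - 2)*((12 + 0**2 - 6*0) + 1)) = 101*((0 - 2)*((12 + 0 + 0) + 1)) = 101*(-2*(12 + 1)) = 101*(-2*13) = 101*(-26) = -2626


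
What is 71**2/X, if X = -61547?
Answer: -5041/61547 ≈ -0.081905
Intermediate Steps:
71**2/X = 71**2/(-61547) = 5041*(-1/61547) = -5041/61547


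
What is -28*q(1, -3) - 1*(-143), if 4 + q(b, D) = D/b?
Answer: 339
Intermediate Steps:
q(b, D) = -4 + D/b
-28*q(1, -3) - 1*(-143) = -28*(-4 - 3/1) - 1*(-143) = -28*(-4 - 3*1) + 143 = -28*(-4 - 3) + 143 = -28*(-7) + 143 = 196 + 143 = 339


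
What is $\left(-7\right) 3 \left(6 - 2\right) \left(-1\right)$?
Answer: $84$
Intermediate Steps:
$\left(-7\right) 3 \left(6 - 2\right) \left(-1\right) = - 21 \cdot 4 \left(-1\right) = \left(-21\right) \left(-4\right) = 84$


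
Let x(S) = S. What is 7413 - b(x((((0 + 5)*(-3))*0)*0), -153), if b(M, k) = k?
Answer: 7566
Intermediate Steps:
7413 - b(x((((0 + 5)*(-3))*0)*0), -153) = 7413 - 1*(-153) = 7413 + 153 = 7566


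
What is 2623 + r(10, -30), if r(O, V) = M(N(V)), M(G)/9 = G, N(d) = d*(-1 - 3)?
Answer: 3703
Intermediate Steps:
N(d) = -4*d (N(d) = d*(-4) = -4*d)
M(G) = 9*G
r(O, V) = -36*V (r(O, V) = 9*(-4*V) = -36*V)
2623 + r(10, -30) = 2623 - 36*(-30) = 2623 + 1080 = 3703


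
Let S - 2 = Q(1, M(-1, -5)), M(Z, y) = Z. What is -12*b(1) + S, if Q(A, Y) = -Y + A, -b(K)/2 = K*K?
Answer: 28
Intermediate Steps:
b(K) = -2*K² (b(K) = -2*K*K = -2*K²)
Q(A, Y) = A - Y
S = 4 (S = 2 + (1 - 1*(-1)) = 2 + (1 + 1) = 2 + 2 = 4)
-12*b(1) + S = -(-24)*1² + 4 = -(-24) + 4 = -12*(-2) + 4 = 24 + 4 = 28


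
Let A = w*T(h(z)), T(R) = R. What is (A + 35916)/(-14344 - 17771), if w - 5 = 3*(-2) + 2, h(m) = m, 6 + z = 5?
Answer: -7183/6423 ≈ -1.1183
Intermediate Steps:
z = -1 (z = -6 + 5 = -1)
w = 1 (w = 5 + (3*(-2) + 2) = 5 + (-6 + 2) = 5 - 4 = 1)
A = -1 (A = 1*(-1) = -1)
(A + 35916)/(-14344 - 17771) = (-1 + 35916)/(-14344 - 17771) = 35915/(-32115) = 35915*(-1/32115) = -7183/6423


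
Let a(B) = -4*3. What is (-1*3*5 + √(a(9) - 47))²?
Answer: (15 - I*√59)² ≈ 166.0 - 230.43*I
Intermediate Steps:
a(B) = -12
(-1*3*5 + √(a(9) - 47))² = (-1*3*5 + √(-12 - 47))² = (-3*5 + √(-59))² = (-15 + I*√59)²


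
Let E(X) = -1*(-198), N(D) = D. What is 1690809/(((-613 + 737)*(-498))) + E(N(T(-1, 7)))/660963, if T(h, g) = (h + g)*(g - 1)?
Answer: -124172218019/4535087464 ≈ -27.380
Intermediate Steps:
T(h, g) = (-1 + g)*(g + h) (T(h, g) = (g + h)*(-1 + g) = (-1 + g)*(g + h))
E(X) = 198
1690809/(((-613 + 737)*(-498))) + E(N(T(-1, 7)))/660963 = 1690809/(((-613 + 737)*(-498))) + 198/660963 = 1690809/((124*(-498))) + 198*(1/660963) = 1690809/(-61752) + 66/220321 = 1690809*(-1/61752) + 66/220321 = -563603/20584 + 66/220321 = -124172218019/4535087464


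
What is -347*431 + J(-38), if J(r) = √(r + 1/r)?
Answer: -149557 + 17*I*√190/38 ≈ -1.4956e+5 + 6.1665*I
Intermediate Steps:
-347*431 + J(-38) = -347*431 + √(-38 + 1/(-38)) = -149557 + √(-38 - 1/38) = -149557 + √(-1445/38) = -149557 + 17*I*√190/38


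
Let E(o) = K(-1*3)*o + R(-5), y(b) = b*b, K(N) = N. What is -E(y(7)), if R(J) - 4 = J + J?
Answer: 153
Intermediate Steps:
R(J) = 4 + 2*J (R(J) = 4 + (J + J) = 4 + 2*J)
y(b) = b**2
E(o) = -6 - 3*o (E(o) = (-1*3)*o + (4 + 2*(-5)) = -3*o + (4 - 10) = -3*o - 6 = -6 - 3*o)
-E(y(7)) = -(-6 - 3*7**2) = -(-6 - 3*49) = -(-6 - 147) = -1*(-153) = 153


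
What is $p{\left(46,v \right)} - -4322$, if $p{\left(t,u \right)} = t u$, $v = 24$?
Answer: $5426$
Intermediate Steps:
$p{\left(46,v \right)} - -4322 = 46 \cdot 24 - -4322 = 1104 + 4322 = 5426$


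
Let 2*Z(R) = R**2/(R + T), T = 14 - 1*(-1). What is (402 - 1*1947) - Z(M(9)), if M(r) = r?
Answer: -24747/16 ≈ -1546.7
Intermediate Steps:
T = 15 (T = 14 + 1 = 15)
Z(R) = R**2/(2*(15 + R)) (Z(R) = (R**2/(R + 15))/2 = (R**2/(15 + R))/2 = R**2/(2*(15 + R)))
(402 - 1*1947) - Z(M(9)) = (402 - 1*1947) - 9**2/(2*(15 + 9)) = (402 - 1947) - 81/(2*24) = -1545 - 81/(2*24) = -1545 - 1*27/16 = -1545 - 27/16 = -24747/16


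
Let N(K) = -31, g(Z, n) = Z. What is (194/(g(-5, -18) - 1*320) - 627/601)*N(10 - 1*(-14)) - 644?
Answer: -115857861/195325 ≈ -593.15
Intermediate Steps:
(194/(g(-5, -18) - 1*320) - 627/601)*N(10 - 1*(-14)) - 644 = (194/(-5 - 1*320) - 627/601)*(-31) - 644 = (194/(-5 - 320) - 627*1/601)*(-31) - 644 = (194/(-325) - 627/601)*(-31) - 644 = (194*(-1/325) - 627/601)*(-31) - 644 = (-194/325 - 627/601)*(-31) - 644 = -320369/195325*(-31) - 644 = 9931439/195325 - 644 = -115857861/195325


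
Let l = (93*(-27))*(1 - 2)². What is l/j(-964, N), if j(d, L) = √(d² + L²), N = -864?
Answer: -2511*√104737/418948 ≈ -1.9397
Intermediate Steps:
j(d, L) = √(L² + d²)
l = -2511 (l = -2511*(-1)² = -2511*1 = -2511)
l/j(-964, N) = -2511/√((-864)² + (-964)²) = -2511/√(746496 + 929296) = -2511*√104737/418948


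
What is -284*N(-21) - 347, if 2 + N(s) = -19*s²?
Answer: 2379857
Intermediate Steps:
N(s) = -2 - 19*s²
-284*N(-21) - 347 = -284*(-2 - 19*(-21)²) - 347 = -284*(-2 - 19*441) - 347 = -284*(-2 - 8379) - 347 = -284*(-8381) - 347 = 2380204 - 347 = 2379857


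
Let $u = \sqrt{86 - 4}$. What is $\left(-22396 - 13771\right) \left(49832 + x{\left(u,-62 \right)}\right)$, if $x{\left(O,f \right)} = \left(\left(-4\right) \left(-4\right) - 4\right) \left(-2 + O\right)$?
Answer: $-1801405936 - 434004 \sqrt{82} \approx -1.8053 \cdot 10^{9}$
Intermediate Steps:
$u = \sqrt{82} \approx 9.0554$
$x{\left(O,f \right)} = -24 + 12 O$ ($x{\left(O,f \right)} = \left(16 - 4\right) \left(-2 + O\right) = 12 \left(-2 + O\right) = -24 + 12 O$)
$\left(-22396 - 13771\right) \left(49832 + x{\left(u,-62 \right)}\right) = \left(-22396 - 13771\right) \left(49832 - \left(24 - 12 \sqrt{82}\right)\right) = - 36167 \left(49808 + 12 \sqrt{82}\right) = -1801405936 - 434004 \sqrt{82}$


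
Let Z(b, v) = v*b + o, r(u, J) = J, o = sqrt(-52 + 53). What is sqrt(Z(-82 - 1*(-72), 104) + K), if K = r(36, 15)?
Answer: 32*I ≈ 32.0*I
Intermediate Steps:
o = 1 (o = sqrt(1) = 1)
Z(b, v) = 1 + b*v (Z(b, v) = v*b + 1 = b*v + 1 = 1 + b*v)
K = 15
sqrt(Z(-82 - 1*(-72), 104) + K) = sqrt((1 + (-82 - 1*(-72))*104) + 15) = sqrt((1 + (-82 + 72)*104) + 15) = sqrt((1 - 10*104) + 15) = sqrt((1 - 1040) + 15) = sqrt(-1039 + 15) = sqrt(-1024) = 32*I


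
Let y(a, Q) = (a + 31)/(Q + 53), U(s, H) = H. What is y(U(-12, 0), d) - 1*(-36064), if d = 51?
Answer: 3750687/104 ≈ 36064.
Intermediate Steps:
y(a, Q) = (31 + a)/(53 + Q)
y(U(-12, 0), d) - 1*(-36064) = (31 + 0)/(53 + 51) - 1*(-36064) = 31/104 + 36064 = 3750687/104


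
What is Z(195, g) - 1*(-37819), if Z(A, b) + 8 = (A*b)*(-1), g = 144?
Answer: 9731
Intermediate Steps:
Z(A, b) = -8 - A*b (Z(A, b) = -8 + (A*b)*(-1) = -8 - A*b)
Z(195, g) - 1*(-37819) = (-8 - 1*195*144) - 1*(-37819) = (-8 - 28080) + 37819 = -28088 + 37819 = 9731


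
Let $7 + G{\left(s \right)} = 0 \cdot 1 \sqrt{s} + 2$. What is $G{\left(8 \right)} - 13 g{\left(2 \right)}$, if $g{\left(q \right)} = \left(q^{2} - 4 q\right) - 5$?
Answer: $112$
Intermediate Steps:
$G{\left(s \right)} = -5$ ($G{\left(s \right)} = -7 + \left(0 \cdot 1 \sqrt{s} + 2\right) = -7 + \left(0 \sqrt{s} + 2\right) = -7 + \left(0 + 2\right) = -7 + 2 = -5$)
$g{\left(q \right)} = -5 + q^{2} - 4 q$
$G{\left(8 \right)} - 13 g{\left(2 \right)} = -5 - 13 \left(-5 + 2^{2} - 8\right) = -5 - 13 \left(-5 + 4 - 8\right) = -5 - -117 = -5 + 117 = 112$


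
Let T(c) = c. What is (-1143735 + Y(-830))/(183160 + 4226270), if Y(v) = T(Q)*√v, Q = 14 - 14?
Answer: -76249/293962 ≈ -0.25938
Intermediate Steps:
Q = 0
Y(v) = 0 (Y(v) = 0*√v = 0)
(-1143735 + Y(-830))/(183160 + 4226270) = (-1143735 + 0)/(183160 + 4226270) = -1143735/4409430 = -1143735*1/4409430 = -76249/293962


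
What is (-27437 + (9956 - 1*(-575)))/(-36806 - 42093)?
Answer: 16906/78899 ≈ 0.21427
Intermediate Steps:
(-27437 + (9956 - 1*(-575)))/(-36806 - 42093) = (-27437 + (9956 + 575))/(-78899) = (-27437 + 10531)*(-1/78899) = -16906*(-1/78899) = 16906/78899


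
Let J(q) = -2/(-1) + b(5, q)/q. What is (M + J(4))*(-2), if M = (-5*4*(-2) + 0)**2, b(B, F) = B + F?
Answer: -6417/2 ≈ -3208.5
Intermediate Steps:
J(q) = 2 + (5 + q)/q (J(q) = -2/(-1) + (5 + q)/q = -2*(-1) + (5 + q)/q = 2 + (5 + q)/q)
M = 1600 (M = (-20*(-2) + 0)**2 = (40 + 0)**2 = 40**2 = 1600)
(M + J(4))*(-2) = (1600 + (3 + 5/4))*(-2) = (1600 + 17/4)*(-2) = (6417/4)*(-2) = -6417/2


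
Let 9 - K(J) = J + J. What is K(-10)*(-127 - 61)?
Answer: -5452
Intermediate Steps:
K(J) = 9 - 2*J (K(J) = 9 - (J + J) = 9 - 2*J)
K(-10)*(-127 - 61) = (9 - 2*(-10))*(-127 - 61) = (9 + 20)*(-188) = 29*(-188) = -5452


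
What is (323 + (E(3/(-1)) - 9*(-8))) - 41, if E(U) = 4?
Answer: 358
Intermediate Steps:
(323 + (E(3/(-1)) - 9*(-8))) - 41 = (323 + (4 - 9*(-8))) - 41 = (323 + (4 + 72)) - 41 = (323 + 76) - 41 = 399 - 41 = 358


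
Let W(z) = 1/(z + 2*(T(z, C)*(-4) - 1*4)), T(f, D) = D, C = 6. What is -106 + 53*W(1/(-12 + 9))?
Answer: -18073/169 ≈ -106.94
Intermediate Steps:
W(z) = 1/(-56 + z) (W(z) = 1/(z + 2*(6*(-4) - 1*4)) = 1/(z + 2*(-24 - 4)) = 1/(z + 2*(-28)) = 1/(z - 56) = 1/(-56 + z))
-106 + 53*W(1/(-12 + 9)) = -106 + 53/(-56 + 1/(-12 + 9)) = -106 + 53/(-56 + 1/(-3)) = -106 + 53/(-56 - ⅓) = -106 + 53/(-169/3) = -106 + 53*(-3/169) = -106 - 159/169 = -18073/169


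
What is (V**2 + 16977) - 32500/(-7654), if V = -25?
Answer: 67379104/3827 ≈ 17606.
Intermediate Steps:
(V**2 + 16977) - 32500/(-7654) = ((-25)**2 + 16977) - 32500/(-7654) = (625 + 16977) - 32500*(-1/7654) = 17602 + 16250/3827 = 67379104/3827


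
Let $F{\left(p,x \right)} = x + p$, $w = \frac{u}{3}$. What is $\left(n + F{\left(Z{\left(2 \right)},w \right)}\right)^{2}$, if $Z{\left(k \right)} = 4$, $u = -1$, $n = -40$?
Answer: $\frac{11881}{9} \approx 1320.1$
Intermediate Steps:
$w = - \frac{1}{3} \approx -0.33333$
$F{\left(p,x \right)} = p + x$
$\left(n + F{\left(Z{\left(2 \right)},w \right)}\right)^{2} = \left(-40 + \left(4 - \frac{1}{3}\right)\right)^{2} = \left(-40 + \frac{11}{3}\right)^{2} = \left(- \frac{109}{3}\right)^{2} = \frac{11881}{9}$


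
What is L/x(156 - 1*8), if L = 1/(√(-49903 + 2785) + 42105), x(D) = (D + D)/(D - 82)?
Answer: 463155/87461988388 - 11*I*√47118/87461988388 ≈ 5.2955e-6 - 2.73e-8*I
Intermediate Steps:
x(D) = 2*D/(-82 + D) (x(D) = (2*D)/(-82 + D) = 2*D/(-82 + D))
L = 1/(42105 + I*√47118) (L = 1/(√(-47118) + 42105) = 1/(I*√47118 + 42105) = 1/(42105 + I*√47118) ≈ 2.375e-5 - 1.224e-7*I)
L/x(156 - 1*8) = (14035/590959381 - I*√47118/1772878143)/((2*(156 - 1*8)/(-82 + (156 - 1*8)))) = (14035/590959381 - I*√47118/1772878143)/((2*(156 - 8)/(-82 + (156 - 8)))) = (14035/590959381 - I*√47118/1772878143)/((2*148/(-82 + 148))) = (14035/590959381 - I*√47118/1772878143)/((2*148/66)) = (14035/590959381 - I*√47118/1772878143)/((2*148*(1/66))) = (14035/590959381 - I*√47118/1772878143)/(148/33) = (14035/590959381 - I*√47118/1772878143)*(33/148) = 463155/87461988388 - 11*I*√47118/87461988388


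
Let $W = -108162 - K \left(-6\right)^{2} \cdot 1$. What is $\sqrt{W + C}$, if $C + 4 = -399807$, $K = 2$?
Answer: $i \sqrt{508045} \approx 712.77 i$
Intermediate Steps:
$C = -399811$ ($C = -4 - 399807 = -399811$)
$W = -108234$ ($W = -108162 - 2 \left(-6\right)^{2} \cdot 1 = -108162 - 2 \cdot 36 \cdot 1 = -108162 - 72 \cdot 1 = -108162 - 72 = -108234$)
$\sqrt{W + C} = \sqrt{-108234 - 399811} = \sqrt{-508045} = i \sqrt{508045}$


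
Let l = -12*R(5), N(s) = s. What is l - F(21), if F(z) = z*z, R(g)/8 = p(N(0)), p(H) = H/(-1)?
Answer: -441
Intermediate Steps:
p(H) = -H (p(H) = H*(-1) = -H)
R(g) = 0 (R(g) = 8*(-1*0) = 8*0 = 0)
F(z) = z²
l = 0 (l = -12*0 = 0)
l - F(21) = 0 - 1*21² = 0 - 1*441 = 0 - 441 = -441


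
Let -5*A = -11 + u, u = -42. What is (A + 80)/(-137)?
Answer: -453/685 ≈ -0.66131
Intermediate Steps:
A = 53/5 (A = -(-11 - 42)/5 = -1/5*(-53) = 53/5 ≈ 10.600)
(A + 80)/(-137) = (53/5 + 80)/(-137) = (453/5)*(-1/137) = -453/685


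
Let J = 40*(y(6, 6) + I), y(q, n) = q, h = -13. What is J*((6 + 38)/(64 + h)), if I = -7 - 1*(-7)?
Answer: 3520/17 ≈ 207.06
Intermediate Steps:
I = 0 (I = -7 + 7 = 0)
J = 240 (J = 40*(6 + 0) = 40*6 = 240)
J*((6 + 38)/(64 + h)) = 240*((6 + 38)/(64 - 13)) = 240*(44/51) = 3520/17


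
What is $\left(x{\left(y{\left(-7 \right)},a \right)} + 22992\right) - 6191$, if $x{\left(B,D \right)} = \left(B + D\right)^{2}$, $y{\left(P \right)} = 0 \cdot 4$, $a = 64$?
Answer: $20897$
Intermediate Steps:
$y{\left(P \right)} = 0$
$\left(x{\left(y{\left(-7 \right)},a \right)} + 22992\right) - 6191 = \left(\left(0 + 64\right)^{2} + 22992\right) - 6191 = \left(64^{2} + 22992\right) - 6191 = \left(4096 + 22992\right) - 6191 = 27088 - 6191 = 20897$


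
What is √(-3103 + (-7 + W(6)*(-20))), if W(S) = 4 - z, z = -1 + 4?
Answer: I*√3130 ≈ 55.946*I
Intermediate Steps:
z = 3
W(S) = 1 (W(S) = 4 - 1*3 = 4 - 3 = 1)
√(-3103 + (-7 + W(6)*(-20))) = √(-3103 + (-7 + 1*(-20))) = √(-3103 + (-7 - 20)) = √(-3103 - 27) = √(-3130) = I*√3130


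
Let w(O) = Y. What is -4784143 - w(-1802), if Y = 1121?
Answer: -4785264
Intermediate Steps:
w(O) = 1121
-4784143 - w(-1802) = -4784143 - 1*1121 = -4784143 - 1121 = -4785264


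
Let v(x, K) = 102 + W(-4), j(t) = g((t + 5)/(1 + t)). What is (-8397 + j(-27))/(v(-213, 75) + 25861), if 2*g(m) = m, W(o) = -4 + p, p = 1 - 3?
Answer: -218311/674882 ≈ -0.32348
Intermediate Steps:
p = -2
W(o) = -6 (W(o) = -4 - 2 = -6)
g(m) = m/2
j(t) = (5 + t)/(2*(1 + t)) (j(t) = ((t + 5)/(1 + t))/2 = ((5 + t)/(1 + t))/2 = (5 + t)/(2*(1 + t)))
v(x, K) = 96 (v(x, K) = 102 - 6 = 96)
(-8397 + j(-27))/(v(-213, 75) + 25861) = (-8397 + (5 - 27)/(2*(1 - 27)))/(96 + 25861) = (-8397 + (½)*(-22)/(-26))/25957 = (-8397 + (½)*(-1/26)*(-22))*(1/25957) = (-8397 + 11/26)*(1/25957) = -218311/26*1/25957 = -218311/674882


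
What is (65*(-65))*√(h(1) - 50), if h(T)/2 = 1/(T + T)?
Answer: -29575*I ≈ -29575.0*I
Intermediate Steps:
h(T) = 1/T (h(T) = 2/(T + T) = 2/((2*T)) = 2*(1/(2*T)) = 1/T)
(65*(-65))*√(h(1) - 50) = (65*(-65))*√(1/1 - 50) = -4225*√(1 - 50) = -29575*I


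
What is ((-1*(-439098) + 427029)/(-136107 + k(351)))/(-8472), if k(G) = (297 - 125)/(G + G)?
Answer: 101336859/134912282104 ≈ 0.00075113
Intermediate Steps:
k(G) = 86/G (k(G) = 172/((2*G)) = 172*(1/(2*G)) = 86/G)
((-1*(-439098) + 427029)/(-136107 + k(351)))/(-8472) = ((-1*(-439098) + 427029)/(-136107 + 86/351))/(-8472) = ((439098 + 427029)/(-136107 + 86*(1/351)))*(-1/8472) = (866127/(-136107 + 86/351))*(-1/8472) = (866127/(-47773471/351))*(-1/8472) = (866127*(-351/47773471))*(-1/8472) = -304010577/47773471*(-1/8472) = 101336859/134912282104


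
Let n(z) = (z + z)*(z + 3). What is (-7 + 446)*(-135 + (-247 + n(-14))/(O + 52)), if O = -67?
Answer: -915754/15 ≈ -61050.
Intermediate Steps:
n(z) = 2*z*(3 + z) (n(z) = (2*z)*(3 + z) = 2*z*(3 + z))
(-7 + 446)*(-135 + (-247 + n(-14))/(O + 52)) = (-7 + 446)*(-135 + (-247 + 2*(-14)*(3 - 14))/(-67 + 52)) = 439*(-135 + (-247 + 2*(-14)*(-11))/(-15)) = 439*(-135 + (-247 + 308)*(-1/15)) = 439*(-135 + 61*(-1/15)) = 439*(-135 - 61/15) = 439*(-2086/15) = -915754/15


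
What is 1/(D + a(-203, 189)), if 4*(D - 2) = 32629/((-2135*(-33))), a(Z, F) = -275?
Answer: -281820/76904231 ≈ -0.0036646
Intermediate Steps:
D = 596269/281820 (D = 2 + (32629/((-2135*(-33))))/4 = 2 + (32629/70455)/4 = 2 + (32629*(1/70455))/4 = 2 + (1/4)*(32629/70455) = 2 + 32629/281820 = 596269/281820 ≈ 2.1158)
1/(D + a(-203, 189)) = 1/(596269/281820 - 275) = 1/(-76904231/281820) = -281820/76904231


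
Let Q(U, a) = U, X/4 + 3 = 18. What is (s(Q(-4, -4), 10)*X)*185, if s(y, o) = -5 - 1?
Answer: -66600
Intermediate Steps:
X = 60 (X = -12 + 4*18 = -12 + 72 = 60)
s(y, o) = -6
(s(Q(-4, -4), 10)*X)*185 = -6*60*185 = -360*185 = -66600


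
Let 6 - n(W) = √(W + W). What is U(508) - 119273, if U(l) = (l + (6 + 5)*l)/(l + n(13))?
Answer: -15752607533/132085 + 3048*√26/132085 ≈ -1.1926e+5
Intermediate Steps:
n(W) = 6 - √2*√W (n(W) = 6 - √(W + W) = 6 - √(2*W) = 6 - √2*√W)
U(l) = 12*l/(6 + l - √26) (U(l) = (l + (6 + 5)*l)/(l + (6 - √2*√13)) = (l + 11*l)/(l + (6 - √26)) = (12*l)/(6 + l - √26) = 12*l/(6 + l - √26))
U(508) - 119273 = 12*508/(6 + 508 - √26) - 119273 = 12*508/(514 - √26) - 119273 = 6096/(514 - √26) - 119273 = -119273 + 6096/(514 - √26)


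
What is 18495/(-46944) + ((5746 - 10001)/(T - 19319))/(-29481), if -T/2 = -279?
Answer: -1136628393335/2884933301856 ≈ -0.39399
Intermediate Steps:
T = 558 (T = -2*(-279) = 558)
18495/(-46944) + ((5746 - 10001)/(T - 19319))/(-29481) = 18495/(-46944) + ((5746 - 10001)/(558 - 19319))/(-29481) = 18495*(-1/46944) - 4255/(-18761)*(-1/29481) = -2055/5216 - 4255*(-1/18761)*(-1/29481) = -2055/5216 + (4255/18761)*(-1/29481) = -2055/5216 - 4255/553093041 = -1136628393335/2884933301856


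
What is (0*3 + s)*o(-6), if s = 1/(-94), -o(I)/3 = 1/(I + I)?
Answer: -1/376 ≈ -0.0026596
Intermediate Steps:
o(I) = -3/(2*I) (o(I) = -3/(I + I) = -3*1/(2*I) = -3/(2*I))
s = -1/94 ≈ -0.010638
(0*3 + s)*o(-6) = (0*3 - 1/94)*(-3/2/(-6)) = (0 - 1/94)*(-3/2*(-1/6)) = -1/94*1/4 = -1/376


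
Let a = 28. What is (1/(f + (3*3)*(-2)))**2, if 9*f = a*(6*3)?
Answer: 1/1444 ≈ 0.00069252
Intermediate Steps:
f = 56 (f = (28*(6*3))/9 = (28*18)/9 = (1/9)*504 = 56)
(1/(f + (3*3)*(-2)))**2 = (1/(56 + (3*3)*(-2)))**2 = (1/(56 + 9*(-2)))**2 = (1/(56 - 18))**2 = (1/38)**2 = 1/1444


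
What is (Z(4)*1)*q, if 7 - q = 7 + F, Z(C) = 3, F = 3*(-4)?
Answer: 36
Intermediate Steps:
F = -12
q = 12 (q = 7 - (7 - 12) = 7 - 1*(-5) = 7 + 5 = 12)
(Z(4)*1)*q = (3*1)*12 = 3*12 = 36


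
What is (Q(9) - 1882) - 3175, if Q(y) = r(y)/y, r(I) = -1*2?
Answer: -45515/9 ≈ -5057.2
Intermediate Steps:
r(I) = -2
Q(y) = -2/y
(Q(9) - 1882) - 3175 = (-2/9 - 1882) - 3175 = -16940/9 - 3175 = -45515/9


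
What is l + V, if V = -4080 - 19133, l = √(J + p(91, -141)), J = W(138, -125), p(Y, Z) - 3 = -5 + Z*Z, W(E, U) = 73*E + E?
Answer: -23213 + √30091 ≈ -23040.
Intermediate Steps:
W(E, U) = 74*E
p(Y, Z) = -2 + Z² (p(Y, Z) = 3 + (-5 + Z*Z) = 3 + (-5 + Z²) = -2 + Z²)
J = 10212 (J = 74*138 = 10212)
l = √30091 (l = √(10212 + (-2 + (-141)²)) = √(10212 + (-2 + 19881)) = √(10212 + 19879) = √30091 ≈ 173.47)
V = -23213
l + V = √30091 - 23213 = -23213 + √30091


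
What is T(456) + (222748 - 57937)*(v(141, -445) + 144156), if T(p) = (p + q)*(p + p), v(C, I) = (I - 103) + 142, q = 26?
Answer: 23692020834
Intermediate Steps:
v(C, I) = 39 + I (v(C, I) = (-103 + I) + 142 = 39 + I)
T(p) = 2*p*(26 + p) (T(p) = (p + 26)*(p + p) = (26 + p)*(2*p) = 2*p*(26 + p))
T(456) + (222748 - 57937)*(v(141, -445) + 144156) = 2*456*(26 + 456) + (222748 - 57937)*((39 - 445) + 144156) = 2*456*482 + 164811*(-406 + 144156) = 439584 + 164811*143750 = 439584 + 23691581250 = 23692020834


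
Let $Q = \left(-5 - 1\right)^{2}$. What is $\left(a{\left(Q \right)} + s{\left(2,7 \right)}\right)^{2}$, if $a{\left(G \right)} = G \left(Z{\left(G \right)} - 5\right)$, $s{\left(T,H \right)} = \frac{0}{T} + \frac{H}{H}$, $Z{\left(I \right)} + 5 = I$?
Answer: $877969$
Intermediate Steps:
$Z{\left(I \right)} = -5 + I$
$s{\left(T,H \right)} = 1$ ($s{\left(T,H \right)} = 0 + 1 = 1$)
$Q = 36$ ($Q = \left(-6\right)^{2} = 36$)
$a{\left(G \right)} = G \left(-10 + G\right)$ ($a{\left(G \right)} = G \left(\left(-5 + G\right) - 5\right) = G \left(-10 + G\right)$)
$\left(a{\left(Q \right)} + s{\left(2,7 \right)}\right)^{2} = \left(36 \left(-10 + 36\right) + 1\right)^{2} = \left(36 \cdot 26 + 1\right)^{2} = \left(936 + 1\right)^{2} = 937^{2} = 877969$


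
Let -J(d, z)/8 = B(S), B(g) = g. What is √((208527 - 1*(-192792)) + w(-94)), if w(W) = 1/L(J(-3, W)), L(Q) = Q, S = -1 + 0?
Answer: √6421106/4 ≈ 633.50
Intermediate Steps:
S = -1
J(d, z) = 8 (J(d, z) = -8*(-1) = 8)
w(W) = ⅛ (w(W) = 1/8 = ⅛)
√((208527 - 1*(-192792)) + w(-94)) = √((208527 - 1*(-192792)) + ⅛) = √((208527 + 192792) + ⅛) = √(401319 + ⅛) = √(3210553/8) = √6421106/4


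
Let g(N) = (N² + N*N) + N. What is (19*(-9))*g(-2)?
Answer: -1026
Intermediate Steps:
g(N) = N + 2*N² (g(N) = (N² + N²) + N = 2*N² + N = N + 2*N²)
(19*(-9))*g(-2) = (19*(-9))*(-2*(1 + 2*(-2))) = -(-342)*(1 - 4) = -(-342)*(-3) = -171*6 = -1026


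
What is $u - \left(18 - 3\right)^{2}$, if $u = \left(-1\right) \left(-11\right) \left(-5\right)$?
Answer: $-280$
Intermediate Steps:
$u = -55$ ($u = 11 \left(-5\right) = -55$)
$u - \left(18 - 3\right)^{2} = -55 - \left(18 - 3\right)^{2} = -55 - 15^{2} = -55 - 225 = -280$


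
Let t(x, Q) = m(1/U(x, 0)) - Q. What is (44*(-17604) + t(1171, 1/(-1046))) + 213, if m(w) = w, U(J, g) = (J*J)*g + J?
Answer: -948490908141/1224866 ≈ -7.7436e+5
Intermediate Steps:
U(J, g) = J + g*J² (U(J, g) = J²*g + J = g*J² + J = J + g*J²)
t(x, Q) = 1/x - Q (t(x, Q) = 1/(x*(1 + x*0)) - Q = 1/(x*(1 + 0)) - Q = 1/(x*1) - Q = 1/x - Q)
(44*(-17604) + t(1171, 1/(-1046))) + 213 = (44*(-17604) + (1/1171 - 1/(-1046))) + 213 = (-774576 + (1/1171 - 1*(-1/1046))) + 213 = (-774576 + (1/1171 + 1/1046)) + 213 = (-774576 + 2217/1224866) + 213 = -948751804599/1224866 + 213 = -948490908141/1224866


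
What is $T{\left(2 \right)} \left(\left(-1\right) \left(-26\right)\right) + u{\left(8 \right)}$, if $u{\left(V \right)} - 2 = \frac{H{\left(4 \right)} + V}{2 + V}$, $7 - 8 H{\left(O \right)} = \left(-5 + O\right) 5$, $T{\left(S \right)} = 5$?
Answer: $\frac{2659}{20} \approx 132.95$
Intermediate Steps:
$H{\left(O \right)} = 4 - \frac{5 O}{8}$ ($H{\left(O \right)} = \frac{7}{8} - \frac{\left(-5 + O\right) 5}{8} = \frac{7}{8} - \frac{-25 + 5 O}{8} = \frac{7}{8} - \left(- \frac{25}{8} + \frac{5 O}{8}\right) = 4 - \frac{5 O}{8}$)
$u{\left(V \right)} = 2 + \frac{\frac{3}{2} + V}{2 + V}$ ($u{\left(V \right)} = 2 + \frac{\left(4 - \frac{5}{2}\right) + V}{2 + V} = 2 + \frac{\frac{3}{2} + V}{2 + V}$)
$T{\left(2 \right)} \left(\left(-1\right) \left(-26\right)\right) + u{\left(8 \right)} = 5 \left(\left(-1\right) \left(-26\right)\right) + \frac{11 + 6 \cdot 8}{2 \left(2 + 8\right)} = 5 \cdot 26 + \frac{11 + 48}{2 \cdot 10} = 130 + \frac{1}{2} \cdot \frac{1}{10} \cdot 59 = 130 + \frac{59}{20} = \frac{2659}{20}$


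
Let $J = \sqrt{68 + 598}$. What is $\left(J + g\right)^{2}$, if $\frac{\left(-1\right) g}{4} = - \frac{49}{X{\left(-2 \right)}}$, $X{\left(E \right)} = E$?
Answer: $10270 - 588 \sqrt{74} \approx 5211.8$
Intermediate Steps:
$J = 3 \sqrt{74}$ ($J = \sqrt{666} = 3 \sqrt{74} \approx 25.807$)
$g = -98$ ($g = - 4 \left(- \frac{49}{-2}\right) = - 4 \left(\left(-49\right) \left(- \frac{1}{2}\right)\right) = \left(-4\right) \frac{49}{2} = -98$)
$\left(J + g\right)^{2} = \left(3 \sqrt{74} - 98\right)^{2} = \left(-98 + 3 \sqrt{74}\right)^{2}$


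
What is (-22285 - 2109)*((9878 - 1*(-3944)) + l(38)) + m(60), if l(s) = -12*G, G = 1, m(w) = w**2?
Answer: -336877540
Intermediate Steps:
l(s) = -12 (l(s) = -12*1 = -12)
(-22285 - 2109)*((9878 - 1*(-3944)) + l(38)) + m(60) = (-22285 - 2109)*((9878 - 1*(-3944)) - 12) + 60**2 = -24394*((9878 + 3944) - 12) + 3600 = -24394*(13822 - 12) + 3600 = -24394*13810 + 3600 = -336881140 + 3600 = -336877540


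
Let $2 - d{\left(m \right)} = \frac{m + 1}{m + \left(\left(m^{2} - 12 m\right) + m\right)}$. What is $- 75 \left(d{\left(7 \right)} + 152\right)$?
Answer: $- \frac{81050}{7} \approx -11579.0$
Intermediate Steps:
$d{\left(m \right)} = 2 - \frac{1 + m}{m^{2} - 10 m}$ ($d{\left(m \right)} = 2 - \frac{m + 1}{m + \left(\left(m^{2} - 12 m\right) + m\right)} = 2 - \frac{1 + m}{m + \left(m^{2} - 11 m\right)} = 2 - \frac{1 + m}{m^{2} - 10 m}$)
$- 75 \left(d{\left(7 \right)} + 152\right) = - 75 \left(\frac{-1 - 147 + 2 \cdot 7^{2}}{7 \left(-10 + 7\right)} + 152\right) = - 75 \left(\frac{-1 - 147 + 2 \cdot 49}{7 \left(-3\right)} + 152\right) = - 75 \left(\frac{1}{7} \left(- \frac{1}{3}\right) \left(-1 - 147 + 98\right) + 152\right) = - 75 \left(\frac{1}{7} \left(- \frac{1}{3}\right) \left(-50\right) + 152\right) = - 75 \left(\frac{50}{21} + 152\right) = \left(-75\right) \frac{3242}{21} = - \frac{81050}{7}$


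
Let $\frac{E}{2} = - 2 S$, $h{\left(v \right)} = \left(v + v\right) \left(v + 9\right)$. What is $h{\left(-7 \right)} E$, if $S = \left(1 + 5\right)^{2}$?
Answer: $4032$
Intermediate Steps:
$h{\left(v \right)} = 2 v \left(9 + v\right)$
$S = 36$ ($S = 6^{2} = 36$)
$E = -144$ ($E = 2 \left(\left(-2\right) 36\right) = 2 \left(-72\right) = -144$)
$h{\left(-7 \right)} E = 2 \left(-7\right) \left(9 - 7\right) \left(-144\right) = 2 \left(-7\right) 2 \left(-144\right) = \left(-28\right) \left(-144\right) = 4032$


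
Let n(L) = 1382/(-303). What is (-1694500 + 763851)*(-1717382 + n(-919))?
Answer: 484280077955072/303 ≈ 1.5983e+12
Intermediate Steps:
n(L) = -1382/303 (n(L) = 1382*(-1/303) = -1382/303)
(-1694500 + 763851)*(-1717382 + n(-919)) = (-1694500 + 763851)*(-1717382 - 1382/303) = -930649*(-520368128/303) = 484280077955072/303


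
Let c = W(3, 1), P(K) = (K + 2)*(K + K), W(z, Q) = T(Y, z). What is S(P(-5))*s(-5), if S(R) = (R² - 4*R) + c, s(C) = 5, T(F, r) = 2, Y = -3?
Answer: 3910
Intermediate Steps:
W(z, Q) = 2
P(K) = 2*K*(2 + K) (P(K) = (2 + K)*(2*K) = 2*K*(2 + K))
c = 2
S(R) = 2 + R² - 4*R (S(R) = (R² - 4*R) + 2 = 2 + R² - 4*R)
S(P(-5))*s(-5) = (2 + (2*(-5)*(2 - 5))² - 8*(-5)*(2 - 5))*5 = (2 + (2*(-5)*(-3))² - 8*(-5)*(-3))*5 = (2 + 30² - 4*30)*5 = (2 + 900 - 120)*5 = 782*5 = 3910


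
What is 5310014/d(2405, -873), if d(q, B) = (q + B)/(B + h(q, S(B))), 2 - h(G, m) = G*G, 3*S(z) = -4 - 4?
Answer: -7679469687136/383 ≈ -2.0051e+10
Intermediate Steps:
S(z) = -8/3 (S(z) = (-4 - 4)/3 = (⅓)*(-8) = -8/3)
h(G, m) = 2 - G² (h(G, m) = 2 - G*G = 2 - G²)
d(q, B) = (B + q)/(2 + B - q²) (d(q, B) = (q + B)/(B + (2 - q²)) = (B + q)/(2 + B - q²))
5310014/d(2405, -873) = 5310014/(((-873 + 2405)/(2 - 873 - 1*2405²))) = 5310014/((1532/(2 - 873 - 1*5784025))) = 5310014/((1532/(2 - 873 - 5784025))) = 5310014/((1532/(-5784896))) = 5310014/((-1/5784896*1532)) = 5310014/(-383/1446224) = 5310014*(-1446224/383) = -7679469687136/383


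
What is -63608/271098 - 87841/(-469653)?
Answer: -1010028101/21220331499 ≈ -0.047597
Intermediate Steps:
-63608/271098 - 87841/(-469653) = -63608*1/271098 - 87841*(-1/469653) = -31804/135549 + 87841/469653 = -1010028101/21220331499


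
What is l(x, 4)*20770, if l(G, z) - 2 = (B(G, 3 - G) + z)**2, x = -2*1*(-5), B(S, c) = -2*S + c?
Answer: 11028870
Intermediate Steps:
B(S, c) = c - 2*S
x = 10 (x = -2*(-5) = 10)
l(G, z) = 2 + (3 + z - 3*G)**2 (l(G, z) = 2 + (((3 - G) - 2*G) + z)**2 = 2 + ((3 - 3*G) + z)**2 = 2 + (3 + z - 3*G)**2)
l(x, 4)*20770 = (2 + (3 + 4 - 3*10)**2)*20770 = (2 + (3 + 4 - 30)**2)*20770 = (2 + (-23)**2)*20770 = (2 + 529)*20770 = 531*20770 = 11028870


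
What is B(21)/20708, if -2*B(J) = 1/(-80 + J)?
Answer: 1/2443544 ≈ 4.0924e-7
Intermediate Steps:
B(J) = -1/(2*(-80 + J))
B(21)/20708 = -1/(-160 + 2*21)/20708 = -1/(-160 + 42)*(1/20708) = -1/(-118)*(1/20708) = -1*(-1/118)*(1/20708) = (1/118)*(1/20708) = 1/2443544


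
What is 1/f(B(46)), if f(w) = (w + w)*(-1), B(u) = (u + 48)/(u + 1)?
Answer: -1/4 ≈ -0.25000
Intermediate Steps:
B(u) = (48 + u)/(1 + u)
f(w) = -2*w (f(w) = (2*w)*(-1) = -2*w)
1/f(B(46)) = 1/(-2*(48 + 46)/(1 + 46)) = 1/(-2*94/47) = 1/(-2*2) = 1/(-4) = -1/4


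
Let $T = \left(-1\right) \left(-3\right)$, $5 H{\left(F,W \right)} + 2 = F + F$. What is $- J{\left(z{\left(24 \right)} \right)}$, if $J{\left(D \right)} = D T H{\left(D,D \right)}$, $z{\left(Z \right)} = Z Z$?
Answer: $-397440$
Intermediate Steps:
$H{\left(F,W \right)} = - \frac{2}{5} + \frac{2 F}{5}$ ($H{\left(F,W \right)} = - \frac{2}{5} + \frac{F + F}{5} = - \frac{2}{5} + \frac{2 F}{5}$)
$z{\left(Z \right)} = Z^{2}$
$T = 3$
$J{\left(D \right)} = 3 D \left(- \frac{2}{5} + \frac{2 D}{5}\right)$ ($J{\left(D \right)} = D 3 \left(- \frac{2}{5} + \frac{2 D}{5}\right) = 3 D \left(- \frac{2}{5} + \frac{2 D}{5}\right)$)
$- J{\left(z{\left(24 \right)} \right)} = - \frac{6 \cdot 24^{2} \left(-1 + 24^{2}\right)}{5} = - \frac{6 \cdot 576 \left(-1 + 576\right)}{5} = - \frac{6 \cdot 576 \cdot 575}{5} = \left(-1\right) 397440 = -397440$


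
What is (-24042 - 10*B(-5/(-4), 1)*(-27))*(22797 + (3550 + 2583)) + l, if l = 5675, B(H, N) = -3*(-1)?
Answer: -672096085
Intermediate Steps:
B(H, N) = 3
(-24042 - 10*B(-5/(-4), 1)*(-27))*(22797 + (3550 + 2583)) + l = (-24042 - 10*3*(-27))*(22797 + (3550 + 2583)) + 5675 = (-24042 - 30*(-27))*(22797 + 6133) + 5675 = (-24042 + 810)*28930 + 5675 = -23232*28930 + 5675 = -672101760 + 5675 = -672096085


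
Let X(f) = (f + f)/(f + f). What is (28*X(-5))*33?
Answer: 924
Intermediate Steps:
X(f) = 1 (X(f) = (2*f)/((2*f)) = (2*f)*(1/(2*f)) = 1)
(28*X(-5))*33 = (28*1)*33 = 28*33 = 924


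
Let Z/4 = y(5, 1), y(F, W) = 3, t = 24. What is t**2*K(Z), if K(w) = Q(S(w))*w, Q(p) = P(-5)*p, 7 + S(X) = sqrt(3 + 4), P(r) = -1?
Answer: 48384 - 6912*sqrt(7) ≈ 30097.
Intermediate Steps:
Z = 12 (Z = 4*3 = 12)
S(X) = -7 + sqrt(7) (S(X) = -7 + sqrt(3 + 4) = -7 + sqrt(7))
Q(p) = -p
K(w) = w*(7 - sqrt(7)) (K(w) = (-(-7 + sqrt(7)))*w = (7 - sqrt(7))*w = w*(7 - sqrt(7)))
t**2*K(Z) = 24**2*(12*(7 - sqrt(7))) = 576*(84 - 12*sqrt(7)) = 48384 - 6912*sqrt(7)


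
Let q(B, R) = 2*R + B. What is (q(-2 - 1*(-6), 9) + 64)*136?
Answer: 11696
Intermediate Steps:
q(B, R) = B + 2*R
(q(-2 - 1*(-6), 9) + 64)*136 = (((-2 - 1*(-6)) + 2*9) + 64)*136 = (((-2 + 6) + 18) + 64)*136 = ((4 + 18) + 64)*136 = (22 + 64)*136 = 86*136 = 11696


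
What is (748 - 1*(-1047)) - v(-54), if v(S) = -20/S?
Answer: 48455/27 ≈ 1794.6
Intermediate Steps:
(748 - 1*(-1047)) - v(-54) = (748 - 1*(-1047)) - (-20)/(-54) = (748 + 1047) - (-20)*(-1)/54 = 1795 - 1*10/27 = 1795 - 10/27 = 48455/27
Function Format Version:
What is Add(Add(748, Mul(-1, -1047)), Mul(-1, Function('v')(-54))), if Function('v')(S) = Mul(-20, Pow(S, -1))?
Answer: Rational(48455, 27) ≈ 1794.6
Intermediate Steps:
Add(Add(748, Mul(-1, -1047)), Mul(-1, Function('v')(-54))) = Add(Add(748, Mul(-1, -1047)), Mul(-1, Mul(-20, Pow(-54, -1)))) = Add(Add(748, 1047), Mul(-1, Mul(-20, Rational(-1, 54)))) = Add(1795, Mul(-1, Rational(10, 27))) = Add(1795, Rational(-10, 27)) = Rational(48455, 27)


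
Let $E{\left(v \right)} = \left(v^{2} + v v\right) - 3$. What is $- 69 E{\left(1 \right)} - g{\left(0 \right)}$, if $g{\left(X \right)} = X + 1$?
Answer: $68$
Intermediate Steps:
$g{\left(X \right)} = 1 + X$
$E{\left(v \right)} = -3 + 2 v^{2}$ ($E{\left(v \right)} = \left(v^{2} + v^{2}\right) - 3 = 2 v^{2} - 3 = -3 + 2 v^{2}$)
$- 69 E{\left(1 \right)} - g{\left(0 \right)} = - 69 \left(-3 + 2 \cdot 1^{2}\right) - \left(1 + 0\right) = - 69 \left(-3 + 2 \cdot 1\right) - 1 = - 69 \left(-3 + 2\right) - 1 = \left(-69\right) \left(-1\right) - 1 = 69 - 1 = 68$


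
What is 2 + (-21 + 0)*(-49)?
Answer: 1031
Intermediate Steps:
2 + (-21 + 0)*(-49) = 2 - 21*(-49) = 2 + 1029 = 1031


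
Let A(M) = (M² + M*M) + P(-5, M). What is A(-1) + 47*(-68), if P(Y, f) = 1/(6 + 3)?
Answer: -28745/9 ≈ -3193.9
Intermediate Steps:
P(Y, f) = ⅑ (P(Y, f) = 1/9 = ⅑)
A(M) = ⅑ + 2*M² (A(M) = (M² + M*M) + ⅑ = (M² + M²) + ⅑ = 2*M² + ⅑ = ⅑ + 2*M²)
A(-1) + 47*(-68) = (⅑ + 2*(-1)²) + 47*(-68) = (⅑ + 2*1) - 3196 = (⅑ + 2) - 3196 = 19/9 - 3196 = -28745/9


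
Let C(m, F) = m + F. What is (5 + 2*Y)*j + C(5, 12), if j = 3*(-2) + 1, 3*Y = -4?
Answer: 16/3 ≈ 5.3333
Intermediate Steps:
Y = -4/3 (Y = (⅓)*(-4) = -4/3 ≈ -1.3333)
C(m, F) = F + m
j = -5 (j = -6 + 1 = -5)
(5 + 2*Y)*j + C(5, 12) = (5 + 2*(-4/3))*(-5) + (12 + 5) = (5 - 8/3)*(-5) + 17 = (7/3)*(-5) + 17 = -35/3 + 17 = 16/3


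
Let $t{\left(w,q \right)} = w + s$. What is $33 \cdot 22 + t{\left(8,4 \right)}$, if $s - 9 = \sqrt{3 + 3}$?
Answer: $743 + \sqrt{6} \approx 745.45$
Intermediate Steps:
$s = 9 + \sqrt{6}$ ($s = 9 + \sqrt{3 + 3} = 9 + \sqrt{6} \approx 11.449$)
$t{\left(w,q \right)} = 9 + w + \sqrt{6}$ ($t{\left(w,q \right)} = w + \left(9 + \sqrt{6}\right) = 9 + w + \sqrt{6}$)
$33 \cdot 22 + t{\left(8,4 \right)} = 33 \cdot 22 + \left(9 + 8 + \sqrt{6}\right) = 726 + \left(17 + \sqrt{6}\right) = 743 + \sqrt{6}$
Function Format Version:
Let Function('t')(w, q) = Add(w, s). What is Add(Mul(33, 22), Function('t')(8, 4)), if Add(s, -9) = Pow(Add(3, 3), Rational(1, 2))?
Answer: Add(743, Pow(6, Rational(1, 2))) ≈ 745.45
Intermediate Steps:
s = Add(9, Pow(6, Rational(1, 2))) (s = Add(9, Pow(Add(3, 3), Rational(1, 2))) = Add(9, Pow(6, Rational(1, 2))) ≈ 11.449)
Function('t')(w, q) = Add(9, w, Pow(6, Rational(1, 2))) (Function('t')(w, q) = Add(w, Add(9, Pow(6, Rational(1, 2)))) = Add(9, w, Pow(6, Rational(1, 2))))
Add(Mul(33, 22), Function('t')(8, 4)) = Add(Mul(33, 22), Add(9, 8, Pow(6, Rational(1, 2)))) = Add(726, Add(17, Pow(6, Rational(1, 2)))) = Add(743, Pow(6, Rational(1, 2)))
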